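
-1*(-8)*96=768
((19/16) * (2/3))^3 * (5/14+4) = 418399/193536 = 2.16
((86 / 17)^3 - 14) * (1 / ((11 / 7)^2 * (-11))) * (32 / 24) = -111185704/19617609 = -5.67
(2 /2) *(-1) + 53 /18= 35/18 = 1.94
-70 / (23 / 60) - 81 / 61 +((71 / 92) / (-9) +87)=-213061/2196 = -97.02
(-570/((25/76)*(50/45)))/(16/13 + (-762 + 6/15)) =2.05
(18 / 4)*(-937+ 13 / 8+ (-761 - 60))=-126459/16 = -7903.69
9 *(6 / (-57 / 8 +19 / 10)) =-2160/209 = -10.33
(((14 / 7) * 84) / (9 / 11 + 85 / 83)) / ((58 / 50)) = 1917300/24389 = 78.61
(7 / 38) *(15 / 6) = 35/76 = 0.46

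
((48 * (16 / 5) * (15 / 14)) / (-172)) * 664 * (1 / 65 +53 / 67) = -671606784/1310855 = -512.34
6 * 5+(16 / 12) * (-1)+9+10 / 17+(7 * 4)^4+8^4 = 31558303/51 = 618790.25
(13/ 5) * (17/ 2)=221/10 = 22.10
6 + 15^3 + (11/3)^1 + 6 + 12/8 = 20353/6 = 3392.17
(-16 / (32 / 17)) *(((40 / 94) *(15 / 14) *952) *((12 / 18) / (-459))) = 6800/1269 = 5.36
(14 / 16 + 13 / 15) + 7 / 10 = 293/120 = 2.44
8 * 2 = 16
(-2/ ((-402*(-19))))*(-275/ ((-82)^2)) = 275/25678956 = 0.00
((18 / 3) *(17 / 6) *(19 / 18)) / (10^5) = 323/1800000 = 0.00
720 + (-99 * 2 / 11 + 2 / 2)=703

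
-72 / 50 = -36/25 = -1.44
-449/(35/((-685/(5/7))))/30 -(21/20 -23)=129611/300 = 432.04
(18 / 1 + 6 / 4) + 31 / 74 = 737/37 = 19.92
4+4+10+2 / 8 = 73/4 = 18.25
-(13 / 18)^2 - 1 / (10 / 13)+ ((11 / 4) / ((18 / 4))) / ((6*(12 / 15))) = -10979/6480 = -1.69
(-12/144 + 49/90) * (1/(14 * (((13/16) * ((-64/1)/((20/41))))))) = -83/268632 = 0.00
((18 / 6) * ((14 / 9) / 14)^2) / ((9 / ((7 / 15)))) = 7/3645 = 0.00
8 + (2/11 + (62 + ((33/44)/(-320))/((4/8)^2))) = 247007/3520 = 70.17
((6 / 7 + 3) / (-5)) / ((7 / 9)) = -243/245 = -0.99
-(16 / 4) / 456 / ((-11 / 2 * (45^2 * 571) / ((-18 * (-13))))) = 26/80553825 = 0.00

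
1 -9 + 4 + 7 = 3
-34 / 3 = -11.33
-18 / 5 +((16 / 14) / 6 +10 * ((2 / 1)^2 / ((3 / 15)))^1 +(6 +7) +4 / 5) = 22091/105 = 210.39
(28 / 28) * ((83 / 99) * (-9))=-83/11 = -7.55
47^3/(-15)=-103823/15 = -6921.53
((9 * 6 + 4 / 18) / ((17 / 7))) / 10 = 2.23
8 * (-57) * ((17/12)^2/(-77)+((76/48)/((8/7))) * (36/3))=-3496931/462 = -7569.11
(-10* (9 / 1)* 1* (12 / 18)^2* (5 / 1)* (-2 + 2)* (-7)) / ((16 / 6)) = 0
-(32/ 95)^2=-1024/9025 = -0.11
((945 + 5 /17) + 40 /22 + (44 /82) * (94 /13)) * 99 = 853077114/9061 = 94148.23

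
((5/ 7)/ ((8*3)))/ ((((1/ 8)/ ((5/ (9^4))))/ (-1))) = -25/137781 = 0.00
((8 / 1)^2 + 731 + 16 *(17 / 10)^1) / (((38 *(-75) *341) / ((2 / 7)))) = -4111/17007375 = 0.00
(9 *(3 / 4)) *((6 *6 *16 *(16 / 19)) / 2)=31104/19 = 1637.05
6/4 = 3/2 = 1.50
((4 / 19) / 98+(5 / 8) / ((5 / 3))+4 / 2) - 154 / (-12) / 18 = 621409/201096 = 3.09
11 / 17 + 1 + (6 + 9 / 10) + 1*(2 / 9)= 13417/1530 = 8.77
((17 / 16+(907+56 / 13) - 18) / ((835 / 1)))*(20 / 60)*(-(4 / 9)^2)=-186029/2637765 = -0.07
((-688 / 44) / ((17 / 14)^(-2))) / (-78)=12427/42042 = 0.30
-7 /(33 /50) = -350/33 = -10.61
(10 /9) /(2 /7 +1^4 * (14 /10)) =350/531 = 0.66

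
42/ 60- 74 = -733/10 = -73.30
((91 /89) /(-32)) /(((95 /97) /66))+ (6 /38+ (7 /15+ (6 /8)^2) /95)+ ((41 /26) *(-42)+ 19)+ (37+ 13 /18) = -11.49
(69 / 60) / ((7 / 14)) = 23/10 = 2.30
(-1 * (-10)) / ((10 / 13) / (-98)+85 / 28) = 5096/1543 = 3.30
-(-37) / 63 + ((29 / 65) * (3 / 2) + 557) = 4572121/8190 = 558.26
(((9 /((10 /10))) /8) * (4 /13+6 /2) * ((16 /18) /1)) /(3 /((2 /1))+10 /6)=258/247 = 1.04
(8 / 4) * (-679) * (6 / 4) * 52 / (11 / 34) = -3601416/11 = -327401.45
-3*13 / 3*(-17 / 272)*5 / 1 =65/16 = 4.06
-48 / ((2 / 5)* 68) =-30/17 = -1.76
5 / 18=0.28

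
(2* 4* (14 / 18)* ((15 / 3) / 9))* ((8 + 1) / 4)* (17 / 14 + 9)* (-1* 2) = -1430/9 = -158.89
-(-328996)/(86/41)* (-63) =-424898334/43 = -9881356.60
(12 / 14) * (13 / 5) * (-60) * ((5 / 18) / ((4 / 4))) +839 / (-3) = -6653/21 = -316.81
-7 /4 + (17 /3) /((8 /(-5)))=-127/24 = -5.29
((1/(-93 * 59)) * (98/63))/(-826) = 1/2913597 = 0.00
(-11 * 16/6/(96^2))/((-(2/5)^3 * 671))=125/1686528 = 0.00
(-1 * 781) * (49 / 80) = -38269/80 = -478.36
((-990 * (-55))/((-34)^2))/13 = 27225/7514 = 3.62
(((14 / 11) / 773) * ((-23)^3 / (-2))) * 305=25976545/8503 = 3054.99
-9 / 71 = -0.13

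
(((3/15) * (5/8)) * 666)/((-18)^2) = 37/144 = 0.26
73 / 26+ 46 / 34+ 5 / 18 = 8828/1989 = 4.44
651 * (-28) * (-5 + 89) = -1531152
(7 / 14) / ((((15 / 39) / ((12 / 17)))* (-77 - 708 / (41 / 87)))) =-246/423385 = 0.00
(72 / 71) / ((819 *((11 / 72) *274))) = 288/9736727 = 0.00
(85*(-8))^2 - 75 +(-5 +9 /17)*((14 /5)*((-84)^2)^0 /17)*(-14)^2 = 667851081/1445 = 462180.68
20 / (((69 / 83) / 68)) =112880/69 = 1635.94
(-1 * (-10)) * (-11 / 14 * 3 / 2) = -165/14 = -11.79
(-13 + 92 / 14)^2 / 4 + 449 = 90029/196 = 459.33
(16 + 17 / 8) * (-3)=-435/8 = -54.38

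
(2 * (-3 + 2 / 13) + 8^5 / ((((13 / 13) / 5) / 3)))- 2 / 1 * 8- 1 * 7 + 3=6389426/13 = 491494.31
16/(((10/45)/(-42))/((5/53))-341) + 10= 9.95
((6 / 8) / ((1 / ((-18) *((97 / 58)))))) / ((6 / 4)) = -873/58 = -15.05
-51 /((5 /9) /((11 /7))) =-144.26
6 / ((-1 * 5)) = -6/5 = -1.20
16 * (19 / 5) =304/5 = 60.80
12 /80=3/20 = 0.15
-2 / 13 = -0.15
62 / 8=31/4 = 7.75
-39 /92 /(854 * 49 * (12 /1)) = -13/15399328 = 0.00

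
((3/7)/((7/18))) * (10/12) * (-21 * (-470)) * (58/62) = 1840050/217 = 8479.49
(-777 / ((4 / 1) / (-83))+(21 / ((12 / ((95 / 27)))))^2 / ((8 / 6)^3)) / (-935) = -446204017/25850880 = -17.26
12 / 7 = 1.71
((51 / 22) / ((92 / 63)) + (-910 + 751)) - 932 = -2204971/2024 = -1089.41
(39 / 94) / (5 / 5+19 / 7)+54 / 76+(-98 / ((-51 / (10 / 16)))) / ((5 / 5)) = 2.02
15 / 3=5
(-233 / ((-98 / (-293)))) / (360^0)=-68269/98 = -696.62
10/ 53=0.19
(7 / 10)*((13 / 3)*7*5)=106.17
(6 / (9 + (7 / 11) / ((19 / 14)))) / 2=627/1979 = 0.32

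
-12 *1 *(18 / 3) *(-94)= 6768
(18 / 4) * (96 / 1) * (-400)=-172800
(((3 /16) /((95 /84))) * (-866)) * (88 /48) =-100023/380 = -263.22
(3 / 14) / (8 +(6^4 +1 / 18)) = 27/164311 = 0.00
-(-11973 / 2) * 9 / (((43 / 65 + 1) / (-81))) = -21012615/8 = -2626576.88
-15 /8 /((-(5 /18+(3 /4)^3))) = 1080/403 = 2.68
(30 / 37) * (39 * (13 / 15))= 1014/37 = 27.41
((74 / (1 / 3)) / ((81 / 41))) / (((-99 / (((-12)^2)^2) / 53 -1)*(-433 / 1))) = 41165312/158637777 = 0.26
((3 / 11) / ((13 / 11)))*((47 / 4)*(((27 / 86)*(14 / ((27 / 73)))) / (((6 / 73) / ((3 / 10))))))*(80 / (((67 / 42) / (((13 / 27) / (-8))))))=-12272687/34572 = -354.99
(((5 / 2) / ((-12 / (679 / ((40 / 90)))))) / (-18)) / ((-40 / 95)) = -64505/1536 = -42.00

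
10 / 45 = 2/9 = 0.22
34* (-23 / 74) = -391/37 = -10.57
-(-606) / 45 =202/15 = 13.47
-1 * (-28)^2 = -784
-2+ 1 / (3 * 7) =-41/21 = -1.95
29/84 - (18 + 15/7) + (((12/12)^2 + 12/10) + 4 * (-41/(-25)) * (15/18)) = -1019/84 = -12.13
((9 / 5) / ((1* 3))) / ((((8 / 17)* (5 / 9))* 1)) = 459/200 = 2.30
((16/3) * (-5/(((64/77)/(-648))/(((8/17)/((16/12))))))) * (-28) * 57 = -199085040/17 = -11710884.71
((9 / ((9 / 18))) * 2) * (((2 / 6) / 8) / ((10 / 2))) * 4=6/5 = 1.20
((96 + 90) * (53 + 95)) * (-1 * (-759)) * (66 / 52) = 344746908/13 = 26518992.92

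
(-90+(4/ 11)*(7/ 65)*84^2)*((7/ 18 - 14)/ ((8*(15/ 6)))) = -362649/2860 = -126.80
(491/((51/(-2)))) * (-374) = 21604/3 = 7201.33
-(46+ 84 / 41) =-1970/41 = -48.05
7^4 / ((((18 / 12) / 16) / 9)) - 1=230495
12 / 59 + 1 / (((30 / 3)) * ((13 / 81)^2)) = 407379/99710 = 4.09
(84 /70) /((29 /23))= 138/145 = 0.95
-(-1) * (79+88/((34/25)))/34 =2443/578 = 4.23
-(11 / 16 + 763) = -12219/16 = -763.69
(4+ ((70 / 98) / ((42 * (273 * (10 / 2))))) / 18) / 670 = 1155773/193591944 = 0.01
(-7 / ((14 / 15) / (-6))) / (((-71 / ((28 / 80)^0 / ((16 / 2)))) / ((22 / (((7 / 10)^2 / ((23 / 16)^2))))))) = -6546375/890624 = -7.35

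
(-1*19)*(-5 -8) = 247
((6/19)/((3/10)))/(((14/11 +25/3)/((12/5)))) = 1584/6023 = 0.26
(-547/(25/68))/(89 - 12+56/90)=-334764/17465 = -19.17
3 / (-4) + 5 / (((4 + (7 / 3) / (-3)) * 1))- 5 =-487/116 = -4.20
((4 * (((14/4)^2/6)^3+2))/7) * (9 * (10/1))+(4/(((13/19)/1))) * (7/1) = 10159313/17472 = 581.46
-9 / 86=-0.10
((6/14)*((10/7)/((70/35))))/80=3/784 = 0.00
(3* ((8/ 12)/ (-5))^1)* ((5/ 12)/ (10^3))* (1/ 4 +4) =-17/24000 = 0.00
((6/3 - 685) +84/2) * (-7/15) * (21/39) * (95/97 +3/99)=101513888/624195 = 162.63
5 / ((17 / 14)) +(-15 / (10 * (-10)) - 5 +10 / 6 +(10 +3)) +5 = 19313/1020 = 18.93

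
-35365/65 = -7073/13 = -544.08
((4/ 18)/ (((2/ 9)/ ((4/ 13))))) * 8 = 32/13 = 2.46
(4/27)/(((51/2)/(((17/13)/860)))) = 2/226395 = 0.00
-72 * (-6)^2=-2592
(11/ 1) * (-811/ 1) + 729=-8192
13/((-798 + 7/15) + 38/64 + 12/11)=-5280/323237 = -0.02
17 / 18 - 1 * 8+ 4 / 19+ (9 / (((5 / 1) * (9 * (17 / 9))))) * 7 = -177439/29070 = -6.10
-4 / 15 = -0.27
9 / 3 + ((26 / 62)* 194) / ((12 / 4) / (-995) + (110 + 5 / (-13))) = 82240409/21976458 = 3.74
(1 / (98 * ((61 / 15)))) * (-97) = -1455/5978 = -0.24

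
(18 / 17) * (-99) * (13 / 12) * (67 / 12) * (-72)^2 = -55876392/17 = -3286846.59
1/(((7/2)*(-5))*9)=-2/315 = -0.01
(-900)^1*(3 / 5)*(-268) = 144720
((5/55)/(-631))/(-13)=1/90233 = 0.00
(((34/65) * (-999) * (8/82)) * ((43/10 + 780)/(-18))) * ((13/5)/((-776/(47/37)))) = -18799671/1988500 = -9.45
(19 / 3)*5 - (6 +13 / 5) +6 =436/15 = 29.07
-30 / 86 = -15/43 = -0.35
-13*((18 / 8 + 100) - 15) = -4537/4 = -1134.25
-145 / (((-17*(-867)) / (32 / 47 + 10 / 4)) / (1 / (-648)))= 43355/897781968 = 0.00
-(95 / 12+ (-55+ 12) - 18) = 637/12 = 53.08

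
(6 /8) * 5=15/4 = 3.75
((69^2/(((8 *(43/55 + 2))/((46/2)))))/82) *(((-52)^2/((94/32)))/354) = 904738120/5798343 = 156.03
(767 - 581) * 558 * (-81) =-8406828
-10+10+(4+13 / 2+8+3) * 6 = 129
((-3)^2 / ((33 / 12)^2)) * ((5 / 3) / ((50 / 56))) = 1344/605 = 2.22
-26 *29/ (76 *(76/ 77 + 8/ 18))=-261261/37696 = -6.93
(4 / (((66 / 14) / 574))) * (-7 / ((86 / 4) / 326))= -73352608/1419 = -51693.17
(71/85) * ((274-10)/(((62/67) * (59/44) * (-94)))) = -13814328/7306855 = -1.89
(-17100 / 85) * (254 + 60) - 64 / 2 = -1074424/17 = -63201.41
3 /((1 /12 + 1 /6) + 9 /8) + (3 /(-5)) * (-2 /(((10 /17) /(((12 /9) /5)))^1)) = 3748/1375 = 2.73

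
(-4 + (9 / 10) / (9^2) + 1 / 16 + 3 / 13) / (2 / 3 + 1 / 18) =-5.12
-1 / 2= -0.50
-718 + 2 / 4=-1435/2 = -717.50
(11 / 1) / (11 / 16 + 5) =176/91 = 1.93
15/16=0.94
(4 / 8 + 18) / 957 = 37/1914 = 0.02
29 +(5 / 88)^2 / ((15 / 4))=168437/5808 = 29.00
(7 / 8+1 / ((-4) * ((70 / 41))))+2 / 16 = 239/280 = 0.85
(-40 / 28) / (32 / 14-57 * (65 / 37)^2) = 13690/1663871 = 0.01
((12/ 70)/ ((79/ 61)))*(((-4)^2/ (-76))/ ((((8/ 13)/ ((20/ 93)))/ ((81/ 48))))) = -21411/1302868 = -0.02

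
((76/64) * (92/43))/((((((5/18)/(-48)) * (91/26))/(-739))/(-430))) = -279022752/7 = -39860393.14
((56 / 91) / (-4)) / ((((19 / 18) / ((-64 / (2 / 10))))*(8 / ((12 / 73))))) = 17280/18031 = 0.96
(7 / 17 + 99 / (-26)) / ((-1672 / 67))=5293/38896 = 0.14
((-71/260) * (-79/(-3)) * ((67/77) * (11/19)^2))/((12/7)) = -1.22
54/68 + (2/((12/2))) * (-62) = -2027/102 = -19.87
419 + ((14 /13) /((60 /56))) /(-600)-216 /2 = 9096701/29250 = 311.00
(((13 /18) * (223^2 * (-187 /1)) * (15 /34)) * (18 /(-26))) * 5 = 41026425/4 = 10256606.25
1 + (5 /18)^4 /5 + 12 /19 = 3256631/1994544 = 1.63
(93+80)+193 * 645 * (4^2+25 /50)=4108351/2 = 2054175.50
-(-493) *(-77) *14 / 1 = -531454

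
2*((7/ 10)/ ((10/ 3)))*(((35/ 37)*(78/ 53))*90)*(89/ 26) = 353241/1961 = 180.13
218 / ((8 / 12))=327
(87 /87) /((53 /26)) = 26/53 = 0.49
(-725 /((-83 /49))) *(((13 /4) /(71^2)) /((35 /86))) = 567385/836806 = 0.68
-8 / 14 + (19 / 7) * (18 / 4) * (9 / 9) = 163/14 = 11.64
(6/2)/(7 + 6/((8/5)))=12/43 = 0.28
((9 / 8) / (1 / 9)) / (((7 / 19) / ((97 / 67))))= 149283/3752 = 39.79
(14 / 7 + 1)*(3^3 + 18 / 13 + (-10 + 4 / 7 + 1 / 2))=10623/182 = 58.37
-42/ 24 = -1.75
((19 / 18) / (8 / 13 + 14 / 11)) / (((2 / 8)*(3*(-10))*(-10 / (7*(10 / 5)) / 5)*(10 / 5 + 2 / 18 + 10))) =19019/441450 = 0.04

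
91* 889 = 80899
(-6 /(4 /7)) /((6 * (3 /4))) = -7/3 = -2.33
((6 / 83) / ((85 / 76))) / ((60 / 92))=3496/35275 = 0.10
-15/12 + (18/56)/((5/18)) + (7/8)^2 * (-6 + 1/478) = -5016329/1070720 = -4.69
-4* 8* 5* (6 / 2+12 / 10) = -672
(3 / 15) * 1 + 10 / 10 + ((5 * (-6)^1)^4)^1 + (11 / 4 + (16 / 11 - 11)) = 178198769/220 = 809994.40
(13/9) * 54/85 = 78/85 = 0.92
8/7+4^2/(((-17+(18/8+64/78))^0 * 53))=536/371 = 1.44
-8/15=-0.53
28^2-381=403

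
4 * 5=20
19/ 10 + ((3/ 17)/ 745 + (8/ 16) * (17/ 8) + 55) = 11745569/202640 = 57.96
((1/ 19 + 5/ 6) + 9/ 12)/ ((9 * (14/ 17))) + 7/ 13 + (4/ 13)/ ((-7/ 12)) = 0.23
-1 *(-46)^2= -2116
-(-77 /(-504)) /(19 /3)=-11/456 = -0.02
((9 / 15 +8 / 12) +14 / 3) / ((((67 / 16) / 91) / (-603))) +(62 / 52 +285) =-10070347/130 = -77464.21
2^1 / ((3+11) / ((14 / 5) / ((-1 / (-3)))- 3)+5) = 54/205 = 0.26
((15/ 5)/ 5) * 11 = 33/5 = 6.60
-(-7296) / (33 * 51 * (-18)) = -1216/5049 = -0.24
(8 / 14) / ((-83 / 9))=-36/581 = -0.06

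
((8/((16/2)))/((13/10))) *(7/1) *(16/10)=112/13 = 8.62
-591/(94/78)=-23049/47 = -490.40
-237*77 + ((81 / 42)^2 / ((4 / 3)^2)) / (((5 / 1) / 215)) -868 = -19027.04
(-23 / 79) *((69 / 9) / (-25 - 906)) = 529/220647 = 0.00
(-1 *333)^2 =110889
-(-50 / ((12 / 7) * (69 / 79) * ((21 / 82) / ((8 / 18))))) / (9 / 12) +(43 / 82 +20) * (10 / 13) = 831649105/8936811 = 93.06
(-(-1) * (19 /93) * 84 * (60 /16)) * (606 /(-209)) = -63630/341 = -186.60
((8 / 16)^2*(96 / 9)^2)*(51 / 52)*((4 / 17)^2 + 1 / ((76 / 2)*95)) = 1.55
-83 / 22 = -3.77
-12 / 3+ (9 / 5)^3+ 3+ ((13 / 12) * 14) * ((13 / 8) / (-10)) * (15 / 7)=-1797/4000 = -0.45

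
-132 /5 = -26.40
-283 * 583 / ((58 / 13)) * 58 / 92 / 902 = -194987/7544 = -25.85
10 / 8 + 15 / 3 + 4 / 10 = 6.65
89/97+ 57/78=4157/2522 = 1.65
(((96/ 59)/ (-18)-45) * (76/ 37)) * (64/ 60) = -9704896/98235 = -98.79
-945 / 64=-14.77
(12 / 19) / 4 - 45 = -852/19 = -44.84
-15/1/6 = -5/2 = -2.50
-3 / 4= -0.75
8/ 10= 0.80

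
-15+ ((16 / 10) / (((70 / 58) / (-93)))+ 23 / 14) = -47827/350 = -136.65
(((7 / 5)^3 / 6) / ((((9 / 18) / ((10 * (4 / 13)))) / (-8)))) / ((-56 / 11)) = 4312/975 = 4.42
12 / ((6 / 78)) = 156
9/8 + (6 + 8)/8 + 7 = 79/8 = 9.88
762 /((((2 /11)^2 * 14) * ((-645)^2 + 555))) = 15367/3888080 = 0.00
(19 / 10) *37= 703/10 = 70.30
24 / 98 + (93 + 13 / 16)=73741/784 = 94.06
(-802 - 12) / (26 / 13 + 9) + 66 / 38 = -1373/19 = -72.26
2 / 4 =1/2 = 0.50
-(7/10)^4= -2401/10000 = -0.24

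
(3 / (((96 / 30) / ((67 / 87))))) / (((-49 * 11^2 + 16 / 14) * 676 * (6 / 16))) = -469/976161576 = 0.00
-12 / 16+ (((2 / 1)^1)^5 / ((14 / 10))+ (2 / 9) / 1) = 5627/252 = 22.33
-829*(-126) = 104454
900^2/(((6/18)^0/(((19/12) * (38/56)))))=6091875/7 = 870267.86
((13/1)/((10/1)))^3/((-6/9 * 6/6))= -6591/2000 = -3.30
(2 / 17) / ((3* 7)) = 0.01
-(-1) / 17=1/17 = 0.06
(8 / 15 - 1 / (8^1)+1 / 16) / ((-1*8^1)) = -113/1920 = -0.06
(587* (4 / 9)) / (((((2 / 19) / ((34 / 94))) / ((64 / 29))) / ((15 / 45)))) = 24268928/36801 = 659.46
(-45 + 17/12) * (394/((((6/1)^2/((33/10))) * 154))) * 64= -206062/315 = -654.17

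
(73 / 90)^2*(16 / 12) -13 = -73646/6075 = -12.12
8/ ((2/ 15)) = 60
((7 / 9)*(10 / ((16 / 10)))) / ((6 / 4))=175/54 = 3.24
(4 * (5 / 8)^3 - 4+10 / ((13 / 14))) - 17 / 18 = 101857/14976 = 6.80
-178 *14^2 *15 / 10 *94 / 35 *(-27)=3794817.60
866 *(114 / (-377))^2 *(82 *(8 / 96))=76905996/142129 = 541.10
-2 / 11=-0.18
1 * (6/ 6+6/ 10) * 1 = 8/5 = 1.60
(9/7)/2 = 9/14 = 0.64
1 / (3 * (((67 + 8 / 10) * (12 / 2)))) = 5/6102 = 0.00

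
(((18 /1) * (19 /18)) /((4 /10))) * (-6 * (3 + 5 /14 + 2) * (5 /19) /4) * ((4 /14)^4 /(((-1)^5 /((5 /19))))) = 0.18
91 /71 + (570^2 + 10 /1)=23068701/71 = 324911.28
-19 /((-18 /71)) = 1349/18 = 74.94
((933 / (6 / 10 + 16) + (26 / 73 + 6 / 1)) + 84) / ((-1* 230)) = -888013/1393570 = -0.64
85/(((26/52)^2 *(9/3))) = 340/3 = 113.33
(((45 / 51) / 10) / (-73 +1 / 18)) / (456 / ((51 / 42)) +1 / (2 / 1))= -54/16786705 = 0.00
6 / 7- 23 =-155/7 = -22.14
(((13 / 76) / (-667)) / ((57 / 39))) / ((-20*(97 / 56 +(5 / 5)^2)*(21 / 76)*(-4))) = -169/58169070 = 0.00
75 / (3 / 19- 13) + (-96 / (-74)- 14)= -167405/9028 = -18.54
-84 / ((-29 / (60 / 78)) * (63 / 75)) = 1000/377 = 2.65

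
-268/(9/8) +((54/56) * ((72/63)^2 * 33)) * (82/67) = -38750336/206829 = -187.35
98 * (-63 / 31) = -6174/31 = -199.16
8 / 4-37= -35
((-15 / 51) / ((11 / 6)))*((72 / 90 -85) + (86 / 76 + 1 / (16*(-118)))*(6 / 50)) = 20560593/1524560 = 13.49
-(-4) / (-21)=-4/21 = -0.19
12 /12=1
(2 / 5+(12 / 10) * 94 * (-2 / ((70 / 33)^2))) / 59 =-304648/361375 = -0.84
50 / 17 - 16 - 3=-273/17 = -16.06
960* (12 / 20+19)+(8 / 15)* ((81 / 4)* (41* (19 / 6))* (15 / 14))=284457/14 = 20318.36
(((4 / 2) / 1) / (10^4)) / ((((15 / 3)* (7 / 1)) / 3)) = 3/175000 = 0.00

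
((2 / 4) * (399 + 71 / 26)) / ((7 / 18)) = 94005/182 = 516.51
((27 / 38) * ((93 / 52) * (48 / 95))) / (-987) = -5022/7719985 = 0.00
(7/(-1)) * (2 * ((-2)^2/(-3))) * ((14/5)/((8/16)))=1568/15 = 104.53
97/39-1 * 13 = -410/39 = -10.51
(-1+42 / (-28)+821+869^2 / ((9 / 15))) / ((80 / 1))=7556521/480 = 15742.75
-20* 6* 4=-480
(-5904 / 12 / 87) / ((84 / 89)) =-3649/609 = -5.99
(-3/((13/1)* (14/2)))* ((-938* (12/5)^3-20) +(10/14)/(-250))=68181303/159250 = 428.14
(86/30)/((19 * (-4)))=-43/1140 = -0.04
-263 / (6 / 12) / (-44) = 263/22 = 11.95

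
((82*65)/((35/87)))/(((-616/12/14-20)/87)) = -24205662/497 = -48703.55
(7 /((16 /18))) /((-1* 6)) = -21/16 = -1.31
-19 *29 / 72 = -551/72 = -7.65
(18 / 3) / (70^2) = 3/2450 = 0.00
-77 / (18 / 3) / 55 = -7/30 = -0.23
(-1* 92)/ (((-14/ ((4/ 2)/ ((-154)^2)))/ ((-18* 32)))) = -13248/41503 = -0.32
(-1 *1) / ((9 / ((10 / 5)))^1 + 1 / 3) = -6/29 = -0.21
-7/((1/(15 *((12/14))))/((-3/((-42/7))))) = -45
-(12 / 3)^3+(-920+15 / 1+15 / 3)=-964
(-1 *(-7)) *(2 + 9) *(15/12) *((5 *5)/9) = 9625/36 = 267.36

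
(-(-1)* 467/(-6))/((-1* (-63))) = -467/378 = -1.24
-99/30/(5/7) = -231/50 = -4.62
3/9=1/3 = 0.33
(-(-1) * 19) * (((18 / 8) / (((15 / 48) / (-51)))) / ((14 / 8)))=-139536/35 = -3986.74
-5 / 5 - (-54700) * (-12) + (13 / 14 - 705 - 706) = -9209355/14 = -657811.07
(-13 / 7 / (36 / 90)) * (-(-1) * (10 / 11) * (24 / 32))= -975/308 = -3.17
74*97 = 7178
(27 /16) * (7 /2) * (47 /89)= 8883/2848 = 3.12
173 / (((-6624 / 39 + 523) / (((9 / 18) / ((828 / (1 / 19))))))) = 2249/144451224 = 0.00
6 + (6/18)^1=19/3 = 6.33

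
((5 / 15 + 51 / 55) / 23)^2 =43264/14402025 = 0.00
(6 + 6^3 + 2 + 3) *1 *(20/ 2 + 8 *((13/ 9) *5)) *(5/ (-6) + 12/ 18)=-69235/27 = -2564.26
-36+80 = 44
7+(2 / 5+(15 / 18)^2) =1457/180 = 8.09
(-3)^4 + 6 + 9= 96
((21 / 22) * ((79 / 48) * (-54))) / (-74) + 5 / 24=52933/39072 = 1.35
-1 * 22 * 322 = -7084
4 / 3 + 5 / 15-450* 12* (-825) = 13365005/3 = 4455001.67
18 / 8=9/4 = 2.25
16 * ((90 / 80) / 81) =2/9 = 0.22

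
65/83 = 0.78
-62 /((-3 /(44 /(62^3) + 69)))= 4111169/2883 = 1426.00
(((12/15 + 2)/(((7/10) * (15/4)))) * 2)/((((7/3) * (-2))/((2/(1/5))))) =-32/7 = -4.57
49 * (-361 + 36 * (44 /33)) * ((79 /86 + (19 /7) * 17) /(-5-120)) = 62073221/10750 = 5774.25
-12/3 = -4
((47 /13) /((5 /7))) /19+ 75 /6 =31533/2470 = 12.77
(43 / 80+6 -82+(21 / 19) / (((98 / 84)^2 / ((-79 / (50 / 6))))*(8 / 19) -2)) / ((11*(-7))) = 7932767/8037260 = 0.99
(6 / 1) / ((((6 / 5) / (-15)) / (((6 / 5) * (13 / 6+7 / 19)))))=-228.16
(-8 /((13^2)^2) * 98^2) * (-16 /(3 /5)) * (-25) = -153664000/85683 = -1793.40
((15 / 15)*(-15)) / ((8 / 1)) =-15/8 = -1.88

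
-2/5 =-0.40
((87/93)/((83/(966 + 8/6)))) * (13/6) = 547027/23157 = 23.62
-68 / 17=-4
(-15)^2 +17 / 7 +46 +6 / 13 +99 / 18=50849/182 = 279.39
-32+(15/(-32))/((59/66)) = -30703/944 = -32.52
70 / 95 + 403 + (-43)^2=42802/19 = 2252.74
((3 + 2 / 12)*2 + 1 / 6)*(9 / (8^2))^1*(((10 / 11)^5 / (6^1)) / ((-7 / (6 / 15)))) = -24375/4509428 = -0.01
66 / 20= 33/10 = 3.30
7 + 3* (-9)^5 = -177140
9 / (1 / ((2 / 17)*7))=126/17 = 7.41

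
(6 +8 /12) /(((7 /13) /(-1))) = -12.38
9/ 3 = 3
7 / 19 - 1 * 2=-31/19 = -1.63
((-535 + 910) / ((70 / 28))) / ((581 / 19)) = 2850/581 = 4.91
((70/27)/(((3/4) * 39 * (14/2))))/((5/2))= 16/3159 = 0.01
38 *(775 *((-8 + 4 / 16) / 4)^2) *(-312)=-551878275/16 = -34492392.19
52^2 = 2704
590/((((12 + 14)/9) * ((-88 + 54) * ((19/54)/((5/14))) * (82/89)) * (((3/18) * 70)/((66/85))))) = -0.44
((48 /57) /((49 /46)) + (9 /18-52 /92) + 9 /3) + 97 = 4313663/42826 = 100.73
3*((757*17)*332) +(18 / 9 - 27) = 12817499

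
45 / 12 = 15/4 = 3.75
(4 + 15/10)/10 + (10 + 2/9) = 1939/180 = 10.77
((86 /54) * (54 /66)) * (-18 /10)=-129/55 = -2.35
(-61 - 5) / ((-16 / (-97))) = -3201/8 = -400.12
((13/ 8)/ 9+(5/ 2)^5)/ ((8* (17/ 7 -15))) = -197239/202752 = -0.97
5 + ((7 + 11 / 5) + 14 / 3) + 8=26.87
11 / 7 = 1.57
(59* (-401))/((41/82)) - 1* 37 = -47355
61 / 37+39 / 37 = 100/37 = 2.70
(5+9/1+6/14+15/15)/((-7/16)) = -1728/49 = -35.27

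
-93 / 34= -2.74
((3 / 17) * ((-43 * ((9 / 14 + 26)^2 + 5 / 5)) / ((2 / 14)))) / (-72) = 5990975/11424 = 524.42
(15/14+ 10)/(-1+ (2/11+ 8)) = 1705/1106 = 1.54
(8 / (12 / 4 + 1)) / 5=2/5 = 0.40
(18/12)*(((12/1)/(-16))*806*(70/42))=-6045/4 = -1511.25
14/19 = 0.74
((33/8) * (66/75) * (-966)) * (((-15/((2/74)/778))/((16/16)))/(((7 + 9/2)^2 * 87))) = 438871356/3335 = 131595.61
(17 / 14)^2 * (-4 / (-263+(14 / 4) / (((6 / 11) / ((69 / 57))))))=65892/2851457 = 0.02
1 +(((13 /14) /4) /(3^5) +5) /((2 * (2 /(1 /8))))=1.16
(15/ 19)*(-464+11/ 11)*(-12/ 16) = 20835/76 = 274.14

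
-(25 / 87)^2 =-625/7569 = -0.08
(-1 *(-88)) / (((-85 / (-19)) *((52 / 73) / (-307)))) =-9367798/1105 = -8477.65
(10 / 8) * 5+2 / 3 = 83/12 = 6.92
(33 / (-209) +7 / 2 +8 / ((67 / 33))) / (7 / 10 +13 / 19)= 92705/17621 = 5.26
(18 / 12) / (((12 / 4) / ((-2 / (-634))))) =1/634 = 0.00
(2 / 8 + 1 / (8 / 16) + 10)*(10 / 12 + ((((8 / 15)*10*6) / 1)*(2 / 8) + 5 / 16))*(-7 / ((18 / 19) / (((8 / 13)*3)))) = -2860963/1872 = -1528.29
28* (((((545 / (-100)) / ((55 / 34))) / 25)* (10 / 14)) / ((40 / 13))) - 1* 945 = -26011589/27500 = -945.88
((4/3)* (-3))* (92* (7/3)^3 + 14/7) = -4682.96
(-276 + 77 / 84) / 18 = -3301/216 = -15.28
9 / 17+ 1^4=26/17 = 1.53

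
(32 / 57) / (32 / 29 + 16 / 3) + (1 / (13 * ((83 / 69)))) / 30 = 128223/1435070 = 0.09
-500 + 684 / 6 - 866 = -1252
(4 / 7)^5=1024/16807 = 0.06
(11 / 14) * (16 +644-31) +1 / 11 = 494.31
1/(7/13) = 13/7 = 1.86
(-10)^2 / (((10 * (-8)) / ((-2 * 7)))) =35/2 = 17.50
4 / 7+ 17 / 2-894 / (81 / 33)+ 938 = 73439/126 = 582.85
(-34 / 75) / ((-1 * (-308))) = -17/11550 = 0.00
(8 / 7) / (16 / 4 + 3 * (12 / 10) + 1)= 40/301 = 0.13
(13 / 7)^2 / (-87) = -169/4263 = -0.04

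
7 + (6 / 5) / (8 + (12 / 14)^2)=7637/1070 = 7.14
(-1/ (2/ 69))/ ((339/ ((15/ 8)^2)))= -5175/14464 = -0.36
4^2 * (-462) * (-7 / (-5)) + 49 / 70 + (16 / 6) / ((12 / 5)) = -931229/90 = -10346.99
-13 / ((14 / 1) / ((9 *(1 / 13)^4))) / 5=-9/153790 = 0.00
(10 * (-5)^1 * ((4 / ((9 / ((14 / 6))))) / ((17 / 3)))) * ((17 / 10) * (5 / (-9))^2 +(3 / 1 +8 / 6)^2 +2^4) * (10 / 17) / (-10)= 4003300/210681 = 19.00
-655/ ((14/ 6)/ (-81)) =159165/7 = 22737.86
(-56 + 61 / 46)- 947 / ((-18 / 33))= 116023/69 = 1681.49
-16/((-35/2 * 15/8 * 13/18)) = 1536/2275 = 0.68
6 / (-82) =-3/41 = -0.07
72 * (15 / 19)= 1080/19 = 56.84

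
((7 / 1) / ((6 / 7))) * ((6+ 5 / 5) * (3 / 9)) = 343/18 = 19.06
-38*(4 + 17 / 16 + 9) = -4275/8 = -534.38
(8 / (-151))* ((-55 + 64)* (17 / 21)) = -408/1057 = -0.39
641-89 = 552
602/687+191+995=815384/687 = 1186.88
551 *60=33060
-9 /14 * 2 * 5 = -45/7 = -6.43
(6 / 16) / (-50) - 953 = -381203/400 = -953.01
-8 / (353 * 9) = -8/3177 = 0.00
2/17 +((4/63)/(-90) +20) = 969536/48195 = 20.12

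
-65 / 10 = -13/2 = -6.50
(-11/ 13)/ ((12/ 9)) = -33/52 = -0.63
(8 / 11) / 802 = 4/4411 = 0.00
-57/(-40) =57/40 = 1.42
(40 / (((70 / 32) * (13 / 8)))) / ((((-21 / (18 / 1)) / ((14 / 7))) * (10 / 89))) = -171.68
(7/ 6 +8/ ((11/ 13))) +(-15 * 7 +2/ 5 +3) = -30023/330 = -90.98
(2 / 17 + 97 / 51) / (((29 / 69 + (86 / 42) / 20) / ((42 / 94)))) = 2321620/1344717 = 1.73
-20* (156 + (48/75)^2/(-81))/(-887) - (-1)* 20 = 211206476/8980875 = 23.52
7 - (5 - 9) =11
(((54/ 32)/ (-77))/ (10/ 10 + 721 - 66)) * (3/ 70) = -81/56573440 = 0.00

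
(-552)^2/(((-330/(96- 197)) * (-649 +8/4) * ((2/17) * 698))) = -1.76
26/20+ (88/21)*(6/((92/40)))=19693/1610 = 12.23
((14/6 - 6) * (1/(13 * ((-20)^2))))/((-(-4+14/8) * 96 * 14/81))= -11/582400 = 0.00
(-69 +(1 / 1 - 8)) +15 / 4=-289/4 = -72.25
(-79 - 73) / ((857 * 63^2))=-152/3401433 = 0.00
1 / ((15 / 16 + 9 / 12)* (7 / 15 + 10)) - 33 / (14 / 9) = -418541/19782 = -21.16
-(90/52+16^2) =-6701/26 = -257.73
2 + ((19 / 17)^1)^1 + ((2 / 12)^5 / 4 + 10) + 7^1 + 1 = 11166353/528768 = 21.12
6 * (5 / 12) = 5/2 = 2.50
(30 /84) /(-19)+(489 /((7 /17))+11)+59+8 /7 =334813/266 = 1258.70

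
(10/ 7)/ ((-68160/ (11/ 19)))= -11/906528 = 0.00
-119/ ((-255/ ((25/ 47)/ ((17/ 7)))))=245/2397 = 0.10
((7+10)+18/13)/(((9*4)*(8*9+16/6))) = 239/34944 = 0.01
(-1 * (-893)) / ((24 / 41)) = 36613/24 = 1525.54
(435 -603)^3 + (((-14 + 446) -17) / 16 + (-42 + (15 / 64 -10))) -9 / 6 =-303466197/64 = -4741659.33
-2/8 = -0.25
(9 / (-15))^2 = 9/25 = 0.36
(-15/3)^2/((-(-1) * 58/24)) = 300/29 = 10.34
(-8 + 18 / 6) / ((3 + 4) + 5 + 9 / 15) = -25/63 = -0.40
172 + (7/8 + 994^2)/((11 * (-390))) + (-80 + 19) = -272985/2288 = -119.31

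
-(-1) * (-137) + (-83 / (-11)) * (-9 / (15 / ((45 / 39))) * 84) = -82339/143 = -575.80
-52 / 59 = -0.88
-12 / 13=-0.92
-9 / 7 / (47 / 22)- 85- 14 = -32769/329 = -99.60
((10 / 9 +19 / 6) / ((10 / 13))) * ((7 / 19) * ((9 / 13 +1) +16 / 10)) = 57673/8550 = 6.75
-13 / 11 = -1.18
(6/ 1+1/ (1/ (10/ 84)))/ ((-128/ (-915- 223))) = 146233/2688 = 54.40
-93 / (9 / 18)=-186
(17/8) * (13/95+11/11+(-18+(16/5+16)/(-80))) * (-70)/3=80563/95 = 848.03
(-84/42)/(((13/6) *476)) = -3/1547 = 0.00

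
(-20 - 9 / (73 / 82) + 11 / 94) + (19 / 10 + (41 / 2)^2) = 26909843/68620 = 392.16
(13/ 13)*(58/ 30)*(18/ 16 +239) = 55709/120 = 464.24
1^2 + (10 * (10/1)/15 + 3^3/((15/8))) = 331/15 = 22.07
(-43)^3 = -79507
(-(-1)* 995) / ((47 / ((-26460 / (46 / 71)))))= -934633350/1081 = -864600.69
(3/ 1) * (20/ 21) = 20/7 = 2.86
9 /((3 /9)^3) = 243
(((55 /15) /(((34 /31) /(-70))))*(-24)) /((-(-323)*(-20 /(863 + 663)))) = -7285124/5491 = -1326.74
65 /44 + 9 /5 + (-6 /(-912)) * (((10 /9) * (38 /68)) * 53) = 235201/67320 = 3.49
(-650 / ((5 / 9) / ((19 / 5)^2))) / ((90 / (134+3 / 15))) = -3149003/125 = -25192.02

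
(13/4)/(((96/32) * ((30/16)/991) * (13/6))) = 3964/15 = 264.27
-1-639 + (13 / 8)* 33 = -4691/8 = -586.38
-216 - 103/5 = -1183/5 = -236.60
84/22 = 42/11 = 3.82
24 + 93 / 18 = 175/6 = 29.17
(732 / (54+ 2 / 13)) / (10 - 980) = -2379/170720 = -0.01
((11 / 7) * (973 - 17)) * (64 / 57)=673024/399 = 1686.78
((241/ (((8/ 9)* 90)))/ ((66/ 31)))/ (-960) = -7471/5068800 = 0.00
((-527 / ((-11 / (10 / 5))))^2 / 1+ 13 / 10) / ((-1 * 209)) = -11110733/252890 = -43.94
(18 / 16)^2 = 81/64 = 1.27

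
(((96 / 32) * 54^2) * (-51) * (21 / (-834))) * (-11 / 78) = -2862783/1807 = -1584.27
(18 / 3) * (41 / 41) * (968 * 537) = 3118896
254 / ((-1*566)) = -127/283 = -0.45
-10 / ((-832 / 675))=3375/416 = 8.11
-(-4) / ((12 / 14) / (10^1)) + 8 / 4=146/3 = 48.67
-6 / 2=-3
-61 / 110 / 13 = -61/1430 = -0.04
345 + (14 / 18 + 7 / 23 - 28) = 65843/207 = 318.08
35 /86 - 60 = -5125/86 = -59.59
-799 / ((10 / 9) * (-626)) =7191/6260 = 1.15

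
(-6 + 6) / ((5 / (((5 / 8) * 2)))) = 0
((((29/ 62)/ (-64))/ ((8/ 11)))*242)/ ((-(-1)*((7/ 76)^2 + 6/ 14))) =-5.56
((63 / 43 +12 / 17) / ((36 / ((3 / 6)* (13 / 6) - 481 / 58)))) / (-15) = 1327261/45789840 = 0.03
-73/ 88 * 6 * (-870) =4330.23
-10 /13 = -0.77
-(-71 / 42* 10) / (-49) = -355/1029 = -0.34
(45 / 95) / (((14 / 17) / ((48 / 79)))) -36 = -35.65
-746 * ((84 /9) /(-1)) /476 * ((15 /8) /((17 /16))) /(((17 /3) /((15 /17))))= 335700/83521 = 4.02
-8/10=-4/5 = -0.80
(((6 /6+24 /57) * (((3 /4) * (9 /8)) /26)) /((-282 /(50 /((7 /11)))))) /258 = -22275/447271552 = 0.00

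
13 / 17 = 0.76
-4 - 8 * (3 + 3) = -52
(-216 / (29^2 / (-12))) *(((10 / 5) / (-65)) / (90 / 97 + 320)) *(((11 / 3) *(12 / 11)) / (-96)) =10476/850860725 = 0.00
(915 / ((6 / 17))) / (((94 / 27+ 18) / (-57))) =-1595943/232 = -6879.06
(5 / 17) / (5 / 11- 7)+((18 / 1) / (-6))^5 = -297487/1224 = -243.04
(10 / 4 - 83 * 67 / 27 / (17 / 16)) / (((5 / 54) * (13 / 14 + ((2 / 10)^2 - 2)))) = 12295990/6137 = 2003.58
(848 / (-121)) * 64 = -54272/121 = -448.53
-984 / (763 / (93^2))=-11154.15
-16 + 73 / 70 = -1047/70 = -14.96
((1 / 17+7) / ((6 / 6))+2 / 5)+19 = 2249/85 = 26.46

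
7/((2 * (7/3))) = 3/2 = 1.50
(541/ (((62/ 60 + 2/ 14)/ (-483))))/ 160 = -5487363/3952 = -1388.50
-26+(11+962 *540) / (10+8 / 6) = 1557589/34 = 45811.44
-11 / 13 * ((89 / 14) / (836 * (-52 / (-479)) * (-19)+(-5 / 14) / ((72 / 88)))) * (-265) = -101674935/123025279 = -0.83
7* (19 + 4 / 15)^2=584647/225 = 2598.43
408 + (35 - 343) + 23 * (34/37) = 4482/37 = 121.14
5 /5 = 1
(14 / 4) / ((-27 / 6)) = -7/9 = -0.78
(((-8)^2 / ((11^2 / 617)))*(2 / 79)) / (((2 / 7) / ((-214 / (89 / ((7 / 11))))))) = -414071168/9358261 = -44.25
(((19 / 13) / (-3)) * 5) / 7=-95/273 = -0.35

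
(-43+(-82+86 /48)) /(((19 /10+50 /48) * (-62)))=14785/21886 = 0.68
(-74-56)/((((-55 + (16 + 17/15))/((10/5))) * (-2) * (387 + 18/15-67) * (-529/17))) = 82875/241279016 = 0.00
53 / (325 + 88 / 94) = 2491/15319 = 0.16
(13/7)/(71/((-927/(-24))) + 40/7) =4017/16336 = 0.25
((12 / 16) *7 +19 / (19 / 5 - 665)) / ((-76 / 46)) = -41791/13224 = -3.16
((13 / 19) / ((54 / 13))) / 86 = 169/88236 = 0.00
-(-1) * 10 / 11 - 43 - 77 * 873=-739894/11 = -67263.09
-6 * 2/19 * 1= -12/19 = -0.63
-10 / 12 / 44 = -5/264 = -0.02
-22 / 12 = -11/6 = -1.83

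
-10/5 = -2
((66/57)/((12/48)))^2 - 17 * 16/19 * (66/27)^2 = -64.09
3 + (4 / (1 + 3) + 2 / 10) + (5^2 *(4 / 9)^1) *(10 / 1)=5189/45 = 115.31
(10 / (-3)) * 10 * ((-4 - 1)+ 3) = 200/3 = 66.67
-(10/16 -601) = 600.38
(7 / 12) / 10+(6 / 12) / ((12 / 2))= 17/120 = 0.14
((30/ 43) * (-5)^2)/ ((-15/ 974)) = -1132.56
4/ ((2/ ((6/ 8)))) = 3/2 = 1.50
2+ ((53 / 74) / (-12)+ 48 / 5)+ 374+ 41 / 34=29191603/75480 = 386.75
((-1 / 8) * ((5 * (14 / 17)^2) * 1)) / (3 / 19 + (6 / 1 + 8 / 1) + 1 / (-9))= -41895/1388356 = -0.03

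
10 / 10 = 1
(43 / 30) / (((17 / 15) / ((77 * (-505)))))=-1672055/34 = -49178.09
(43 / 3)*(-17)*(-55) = 13401.67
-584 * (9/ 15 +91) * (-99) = 26479728/5 = 5295945.60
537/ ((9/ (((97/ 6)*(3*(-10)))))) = -28938.33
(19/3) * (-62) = -1178/3 = -392.67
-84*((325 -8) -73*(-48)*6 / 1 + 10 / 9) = -1792737.33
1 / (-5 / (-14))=2.80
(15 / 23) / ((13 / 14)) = 210/299 = 0.70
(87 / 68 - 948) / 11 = -64377/748 = -86.07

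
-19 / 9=-2.11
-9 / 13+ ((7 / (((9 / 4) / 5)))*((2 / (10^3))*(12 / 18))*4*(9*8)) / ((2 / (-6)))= -6049/325 = -18.61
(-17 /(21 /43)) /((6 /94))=-34357/63 = -545.35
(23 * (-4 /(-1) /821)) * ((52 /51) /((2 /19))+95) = 491188/41871 = 11.73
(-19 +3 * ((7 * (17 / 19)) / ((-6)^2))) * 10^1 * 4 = -42130/57 = -739.12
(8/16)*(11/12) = 11/24 = 0.46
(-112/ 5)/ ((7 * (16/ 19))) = -19/5 = -3.80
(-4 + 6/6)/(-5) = 3/5 = 0.60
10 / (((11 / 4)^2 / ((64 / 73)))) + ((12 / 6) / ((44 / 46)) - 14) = -94953/8833 = -10.75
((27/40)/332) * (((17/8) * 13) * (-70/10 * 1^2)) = -41769/106240 = -0.39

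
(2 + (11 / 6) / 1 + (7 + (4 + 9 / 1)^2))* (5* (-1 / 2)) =-5395/12 = -449.58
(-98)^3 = -941192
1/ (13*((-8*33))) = -1/3432 = 0.00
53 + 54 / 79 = 4241/79 = 53.68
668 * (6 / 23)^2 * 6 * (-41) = -5915808/529 = -11183.00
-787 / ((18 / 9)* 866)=-787/1732 = -0.45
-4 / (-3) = 4/3 = 1.33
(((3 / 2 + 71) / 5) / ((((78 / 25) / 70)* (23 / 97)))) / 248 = 2461375/444912 = 5.53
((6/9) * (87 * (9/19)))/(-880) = -261/8360 = -0.03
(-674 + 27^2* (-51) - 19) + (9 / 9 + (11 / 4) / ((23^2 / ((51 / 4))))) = -320539583/8464 = -37870.93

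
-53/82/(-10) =53/820 = 0.06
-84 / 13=-6.46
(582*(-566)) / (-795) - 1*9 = 107419/265 = 405.35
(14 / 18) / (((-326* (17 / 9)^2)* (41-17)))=-21/753712 = 0.00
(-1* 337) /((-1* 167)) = 337/167 = 2.02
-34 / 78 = -0.44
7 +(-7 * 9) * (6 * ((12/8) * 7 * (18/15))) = -23779/5 = -4755.80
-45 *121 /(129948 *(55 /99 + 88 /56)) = -16335/829192 = -0.02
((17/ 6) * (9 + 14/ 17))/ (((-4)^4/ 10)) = 835/768 = 1.09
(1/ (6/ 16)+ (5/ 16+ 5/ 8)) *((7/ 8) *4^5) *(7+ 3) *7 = 678160/3 = 226053.33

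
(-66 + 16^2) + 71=261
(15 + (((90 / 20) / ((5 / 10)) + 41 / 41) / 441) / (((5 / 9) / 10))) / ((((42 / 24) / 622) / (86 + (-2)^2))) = 492885.13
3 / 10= 0.30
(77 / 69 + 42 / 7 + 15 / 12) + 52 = 16661/276 = 60.37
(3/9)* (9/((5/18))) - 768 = -3786/5 = -757.20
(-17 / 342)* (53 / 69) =-901/23598 = -0.04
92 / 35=2.63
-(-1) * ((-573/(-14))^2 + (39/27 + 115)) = 3160369/1764 = 1791.59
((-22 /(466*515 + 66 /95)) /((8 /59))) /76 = -3245/364785856 = 0.00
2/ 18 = 0.11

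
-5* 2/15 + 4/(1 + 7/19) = 2.26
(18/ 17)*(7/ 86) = 63/731 = 0.09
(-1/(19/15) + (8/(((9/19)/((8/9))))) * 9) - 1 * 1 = 22798/171 = 133.32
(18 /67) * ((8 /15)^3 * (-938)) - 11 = -18461/375 = -49.23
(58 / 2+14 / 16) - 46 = -129/8 = -16.12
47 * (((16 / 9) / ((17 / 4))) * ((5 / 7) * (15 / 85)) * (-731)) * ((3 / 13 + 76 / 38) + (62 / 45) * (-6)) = 152237888/13923 = 10934.27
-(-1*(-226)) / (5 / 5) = -226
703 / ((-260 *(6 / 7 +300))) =-4921/547560 = -0.01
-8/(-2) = 4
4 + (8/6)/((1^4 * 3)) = 40/9 = 4.44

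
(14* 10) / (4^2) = 35/4 = 8.75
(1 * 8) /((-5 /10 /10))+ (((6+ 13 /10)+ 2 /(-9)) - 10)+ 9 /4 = -28921/180 = -160.67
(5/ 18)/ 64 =5/1152 = 0.00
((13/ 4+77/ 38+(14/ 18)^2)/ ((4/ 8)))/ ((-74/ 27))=-36205/8436 = -4.29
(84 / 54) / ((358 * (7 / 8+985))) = 56/12705957 = 0.00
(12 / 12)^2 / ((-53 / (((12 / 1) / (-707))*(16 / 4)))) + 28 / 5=1049428/187355 = 5.60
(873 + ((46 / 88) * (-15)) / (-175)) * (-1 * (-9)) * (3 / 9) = 4033467/1540 = 2619.13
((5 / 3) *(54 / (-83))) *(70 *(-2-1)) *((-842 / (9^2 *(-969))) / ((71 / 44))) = 25933600/17130951 = 1.51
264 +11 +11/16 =4411/16 = 275.69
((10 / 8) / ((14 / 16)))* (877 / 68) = 4385/238 = 18.42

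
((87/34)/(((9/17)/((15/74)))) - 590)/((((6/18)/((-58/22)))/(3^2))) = 6205275/148 = 41927.53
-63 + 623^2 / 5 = 387814/5 = 77562.80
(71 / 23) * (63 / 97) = 4473/2231 = 2.00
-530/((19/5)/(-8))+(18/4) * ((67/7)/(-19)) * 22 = 141767/133 = 1065.92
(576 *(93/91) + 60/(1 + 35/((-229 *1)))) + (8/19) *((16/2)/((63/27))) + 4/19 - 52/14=15751220/23959 = 657.42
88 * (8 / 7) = 704/7 = 100.57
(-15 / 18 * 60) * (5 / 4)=-125/2 = -62.50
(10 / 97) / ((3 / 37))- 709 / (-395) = 352469/114945 = 3.07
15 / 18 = 5/6 = 0.83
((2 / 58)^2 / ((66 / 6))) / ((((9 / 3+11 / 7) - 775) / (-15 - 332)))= 2429/49890643 = 0.00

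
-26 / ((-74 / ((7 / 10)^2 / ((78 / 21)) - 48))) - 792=-5985257/7400 = -808.82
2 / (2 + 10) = 1/6 = 0.17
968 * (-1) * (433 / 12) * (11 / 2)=-576323/3 = -192107.67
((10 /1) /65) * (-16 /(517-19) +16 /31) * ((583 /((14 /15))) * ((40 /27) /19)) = 435617600/120115359 = 3.63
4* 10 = 40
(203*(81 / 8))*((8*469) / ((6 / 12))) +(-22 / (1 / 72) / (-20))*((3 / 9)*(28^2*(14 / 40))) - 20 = 385768954/25 = 15430758.16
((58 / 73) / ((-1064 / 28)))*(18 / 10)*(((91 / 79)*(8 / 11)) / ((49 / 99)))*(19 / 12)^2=-0.16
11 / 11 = 1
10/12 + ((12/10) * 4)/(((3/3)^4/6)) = 889/30 = 29.63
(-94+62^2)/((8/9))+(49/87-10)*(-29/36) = 228223/54 = 4226.35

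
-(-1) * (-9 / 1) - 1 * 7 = -16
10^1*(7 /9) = 7.78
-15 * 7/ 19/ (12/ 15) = -525/76 = -6.91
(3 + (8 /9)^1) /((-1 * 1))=-3.89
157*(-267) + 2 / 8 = -167675/4 = -41918.75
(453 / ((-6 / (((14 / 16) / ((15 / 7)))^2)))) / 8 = -362551/230400 = -1.57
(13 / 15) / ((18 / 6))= 13/45 = 0.29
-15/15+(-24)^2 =575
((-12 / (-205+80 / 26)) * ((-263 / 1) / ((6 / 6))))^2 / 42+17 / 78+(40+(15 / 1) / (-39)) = 489307867/10718750 = 45.65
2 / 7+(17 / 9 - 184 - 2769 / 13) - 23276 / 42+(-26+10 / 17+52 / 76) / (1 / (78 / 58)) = -579658255/590121 = -982.27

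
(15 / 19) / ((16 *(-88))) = -15/26752 = 0.00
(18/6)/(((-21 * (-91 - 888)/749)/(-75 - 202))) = -30.27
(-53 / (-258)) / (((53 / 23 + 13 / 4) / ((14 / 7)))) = 4876/65919 = 0.07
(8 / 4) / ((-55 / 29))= -58/55 = -1.05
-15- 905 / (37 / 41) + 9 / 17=-639887/629 = -1017.31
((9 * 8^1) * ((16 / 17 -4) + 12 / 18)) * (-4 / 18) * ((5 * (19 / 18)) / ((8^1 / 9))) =11590/51 = 227.25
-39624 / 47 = -843.06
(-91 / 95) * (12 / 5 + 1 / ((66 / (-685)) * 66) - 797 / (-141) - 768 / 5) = 714360283/5118300 = 139.57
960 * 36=34560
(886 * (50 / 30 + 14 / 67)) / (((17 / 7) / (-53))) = -123922162/3417 = -36266.36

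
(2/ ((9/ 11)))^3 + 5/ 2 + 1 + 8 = 38063/1458 = 26.11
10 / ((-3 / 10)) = -100/3 = -33.33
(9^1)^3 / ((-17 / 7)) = -5103/17 = -300.18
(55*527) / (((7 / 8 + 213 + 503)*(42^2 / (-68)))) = -25432/16317 = -1.56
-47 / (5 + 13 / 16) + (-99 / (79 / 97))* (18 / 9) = -1845566/7347 = -251.20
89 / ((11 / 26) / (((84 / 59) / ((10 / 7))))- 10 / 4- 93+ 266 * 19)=680316/37906019 = 0.02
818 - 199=619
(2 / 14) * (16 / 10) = 8/35 = 0.23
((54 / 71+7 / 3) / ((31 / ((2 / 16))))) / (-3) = -659/158472 = 0.00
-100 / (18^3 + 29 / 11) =-0.02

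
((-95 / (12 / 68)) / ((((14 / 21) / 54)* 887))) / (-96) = 14535/28384 = 0.51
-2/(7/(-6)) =12/7 = 1.71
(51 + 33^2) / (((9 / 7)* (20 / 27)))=1197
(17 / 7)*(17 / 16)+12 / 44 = 3515/1232 = 2.85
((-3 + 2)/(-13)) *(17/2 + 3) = 23/26 = 0.88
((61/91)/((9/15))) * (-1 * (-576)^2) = -33730560/91 = -370665.49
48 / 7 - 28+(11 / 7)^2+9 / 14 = -1767/98 = -18.03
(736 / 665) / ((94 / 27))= 0.32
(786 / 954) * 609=26593/53 = 501.75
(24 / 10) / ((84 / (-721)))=-20.60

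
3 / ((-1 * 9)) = -1/3 = -0.33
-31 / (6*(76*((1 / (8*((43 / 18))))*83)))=-0.02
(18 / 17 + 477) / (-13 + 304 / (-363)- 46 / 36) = -2528658/79951 = -31.63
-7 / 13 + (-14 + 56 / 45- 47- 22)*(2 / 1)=-95969/585 = -164.05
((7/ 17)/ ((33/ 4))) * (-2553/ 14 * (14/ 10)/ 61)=-11914/57035 = -0.21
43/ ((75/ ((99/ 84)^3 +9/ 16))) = 138417/109760 = 1.26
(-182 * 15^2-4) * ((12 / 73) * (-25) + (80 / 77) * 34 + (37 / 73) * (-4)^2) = -1610502.75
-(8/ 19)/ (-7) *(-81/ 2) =-324/133 = -2.44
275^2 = 75625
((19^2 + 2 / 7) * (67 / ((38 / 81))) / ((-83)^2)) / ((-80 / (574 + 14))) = -288222543/5235640 = -55.05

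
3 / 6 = 0.50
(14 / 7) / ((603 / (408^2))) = 36992/67 = 552.12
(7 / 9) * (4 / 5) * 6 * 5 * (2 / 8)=14/3 = 4.67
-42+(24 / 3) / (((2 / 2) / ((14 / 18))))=-322/9 = -35.78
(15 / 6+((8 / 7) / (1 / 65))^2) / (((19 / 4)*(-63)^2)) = 0.29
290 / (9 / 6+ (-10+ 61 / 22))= -50.63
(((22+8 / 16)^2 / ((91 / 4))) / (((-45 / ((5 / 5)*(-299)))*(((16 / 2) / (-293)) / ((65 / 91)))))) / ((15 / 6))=-303255/196 = -1547.22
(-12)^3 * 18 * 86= -2674944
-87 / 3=-29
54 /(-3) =-18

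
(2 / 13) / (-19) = -2/247 = -0.01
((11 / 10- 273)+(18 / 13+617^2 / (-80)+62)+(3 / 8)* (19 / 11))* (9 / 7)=-511348797/80080 = -6385.47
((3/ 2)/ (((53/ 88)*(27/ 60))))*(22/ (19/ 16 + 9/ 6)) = 309760/6837 = 45.31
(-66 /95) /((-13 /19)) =66/65 = 1.02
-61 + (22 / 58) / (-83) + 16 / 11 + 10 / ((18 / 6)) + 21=-2797297/79431 = -35.22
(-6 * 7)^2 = 1764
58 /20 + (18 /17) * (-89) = -15527/170 = -91.34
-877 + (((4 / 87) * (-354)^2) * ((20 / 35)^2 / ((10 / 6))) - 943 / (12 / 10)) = -22765241/42630 = -534.02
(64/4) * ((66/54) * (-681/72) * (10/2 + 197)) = -1008788/27 = -37362.52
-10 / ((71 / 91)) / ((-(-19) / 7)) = -6370/1349 = -4.72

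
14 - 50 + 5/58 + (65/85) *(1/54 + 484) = 4448776/13311 = 334.22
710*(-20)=-14200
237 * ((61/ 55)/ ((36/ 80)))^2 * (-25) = -117583600/3267 = -35991.31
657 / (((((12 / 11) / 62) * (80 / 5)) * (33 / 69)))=156147/32 = 4879.59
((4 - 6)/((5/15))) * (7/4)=-21/2 = -10.50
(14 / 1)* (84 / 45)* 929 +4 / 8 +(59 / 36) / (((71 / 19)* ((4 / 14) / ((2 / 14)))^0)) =310283131/12780 = 24278.81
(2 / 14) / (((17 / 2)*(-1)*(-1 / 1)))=2/119 = 0.02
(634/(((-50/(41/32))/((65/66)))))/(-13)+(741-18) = 7647877/10560 = 724.23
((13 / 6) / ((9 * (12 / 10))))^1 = 65/324 = 0.20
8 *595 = 4760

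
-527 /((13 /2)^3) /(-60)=1054/32955 = 0.03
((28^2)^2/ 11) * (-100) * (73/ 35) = -128199680/11 = -11654516.36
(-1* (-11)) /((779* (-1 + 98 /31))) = 341/52193 = 0.01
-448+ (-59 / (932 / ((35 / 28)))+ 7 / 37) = -61780147/137936 = -447.89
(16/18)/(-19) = -8/171 = -0.05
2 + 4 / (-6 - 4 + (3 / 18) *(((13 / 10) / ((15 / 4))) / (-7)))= 25226/15763 = 1.60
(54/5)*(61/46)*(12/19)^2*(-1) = -237168/41515 = -5.71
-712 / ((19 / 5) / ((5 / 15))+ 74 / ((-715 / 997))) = 509080/65627 = 7.76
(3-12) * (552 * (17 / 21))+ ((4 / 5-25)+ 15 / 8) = -1132331/280 = -4044.04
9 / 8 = 1.12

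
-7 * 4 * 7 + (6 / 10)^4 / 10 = -1224919/6250 = -195.99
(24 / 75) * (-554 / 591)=-4432/14775 = -0.30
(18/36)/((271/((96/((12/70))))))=280/271 = 1.03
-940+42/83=-939.49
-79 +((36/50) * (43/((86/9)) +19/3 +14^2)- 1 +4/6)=5219/75 = 69.59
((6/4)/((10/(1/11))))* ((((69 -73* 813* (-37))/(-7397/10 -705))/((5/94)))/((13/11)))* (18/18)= -309633462/939055 = -329.73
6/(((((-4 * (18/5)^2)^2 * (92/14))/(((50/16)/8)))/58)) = 3171875/412065792 = 0.01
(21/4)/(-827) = -21/3308 = -0.01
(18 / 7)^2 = 324/49 = 6.61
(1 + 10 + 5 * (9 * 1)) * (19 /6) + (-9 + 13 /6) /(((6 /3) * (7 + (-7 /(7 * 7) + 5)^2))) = 1062621/5996 = 177.22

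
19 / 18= 1.06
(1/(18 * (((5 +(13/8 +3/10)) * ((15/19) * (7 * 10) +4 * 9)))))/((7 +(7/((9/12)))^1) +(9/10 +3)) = 1900/437329539 = 0.00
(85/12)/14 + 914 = 153637/168 = 914.51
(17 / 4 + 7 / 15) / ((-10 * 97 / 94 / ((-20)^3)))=1064080/291 = 3656.63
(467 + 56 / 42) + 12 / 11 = 15491/33 = 469.42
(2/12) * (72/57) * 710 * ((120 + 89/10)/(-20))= -91519/95 = -963.36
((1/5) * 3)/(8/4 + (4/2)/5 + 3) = 1/9 = 0.11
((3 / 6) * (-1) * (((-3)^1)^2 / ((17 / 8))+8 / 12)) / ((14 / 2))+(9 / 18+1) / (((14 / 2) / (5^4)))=13625/102 = 133.58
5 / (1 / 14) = 70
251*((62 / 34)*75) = 583575/17 = 34327.94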